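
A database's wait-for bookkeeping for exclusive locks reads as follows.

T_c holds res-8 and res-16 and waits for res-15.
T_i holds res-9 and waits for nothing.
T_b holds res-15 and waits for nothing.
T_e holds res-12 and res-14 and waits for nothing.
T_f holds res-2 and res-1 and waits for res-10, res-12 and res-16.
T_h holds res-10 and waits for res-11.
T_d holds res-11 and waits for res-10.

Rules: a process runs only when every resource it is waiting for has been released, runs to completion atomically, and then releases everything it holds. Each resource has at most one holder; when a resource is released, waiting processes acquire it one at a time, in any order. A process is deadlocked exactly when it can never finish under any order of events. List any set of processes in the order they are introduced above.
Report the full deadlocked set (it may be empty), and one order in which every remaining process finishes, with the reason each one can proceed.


Deadlocked: T_f, T_h and T_d.
Key observation: the cycle T_h -> T_d -> T_h can never break — each member waits on the next; T_f waits into the deadlock from upstream.
The rest can finish in the order T_b, T_i, T_c, T_e.
Step-by-step check:
  T_b waits on nothing -> runs at once and releases res-15
  T_i waits on nothing -> runs at once and releases res-9
  run T_c (all its waits — res-15 — are resolved); releases res-8 and res-16
  T_e waits on nothing -> runs at once and releases res-12 and res-14


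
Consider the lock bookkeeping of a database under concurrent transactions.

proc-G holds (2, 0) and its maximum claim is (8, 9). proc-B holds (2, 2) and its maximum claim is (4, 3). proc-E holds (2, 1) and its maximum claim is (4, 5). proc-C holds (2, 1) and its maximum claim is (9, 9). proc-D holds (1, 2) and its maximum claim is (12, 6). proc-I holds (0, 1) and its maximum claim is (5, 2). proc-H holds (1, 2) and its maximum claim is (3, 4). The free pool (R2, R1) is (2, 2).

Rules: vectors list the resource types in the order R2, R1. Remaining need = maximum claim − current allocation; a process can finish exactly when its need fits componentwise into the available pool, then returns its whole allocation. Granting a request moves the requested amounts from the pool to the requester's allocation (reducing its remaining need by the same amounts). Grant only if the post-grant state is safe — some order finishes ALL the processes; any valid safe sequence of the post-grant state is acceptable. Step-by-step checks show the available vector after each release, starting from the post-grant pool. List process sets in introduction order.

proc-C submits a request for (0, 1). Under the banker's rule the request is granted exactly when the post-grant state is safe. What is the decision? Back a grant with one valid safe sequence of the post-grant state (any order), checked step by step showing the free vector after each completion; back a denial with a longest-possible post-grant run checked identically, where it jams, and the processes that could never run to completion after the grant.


GRANT — the state after the grant stays safe, e.g. via proc-B, proc-H, proc-E, proc-I, proc-C, proc-G, proc-D.
Key observation: the grant leaves (2, 1) free — enough for proc-B, whose release restarts the cascade.
Step-by-step check of the post-grant state:
  pool = (2, 1)
  proc-B needs (2, 1) <= (2, 1) -> finishes; pool += (2, 2) = (4, 3)
  proc-H needs (2, 2) <= (4, 3) -> finishes; pool += (1, 2) = (5, 5)
  proc-E needs (2, 4) <= (5, 5) -> finishes; pool += (2, 1) = (7, 6)
  proc-I needs (5, 1) <= (7, 6) -> finishes; pool += (0, 1) = (7, 7)
  proc-C needs (7, 7) <= (7, 7) -> finishes; pool += (2, 2) = (9, 9)
  proc-G needs (6, 9) <= (9, 9) -> finishes; pool += (2, 0) = (11, 9)
  proc-D needs (11, 4) <= (11, 9) -> finishes; pool += (1, 2) = (12, 11)


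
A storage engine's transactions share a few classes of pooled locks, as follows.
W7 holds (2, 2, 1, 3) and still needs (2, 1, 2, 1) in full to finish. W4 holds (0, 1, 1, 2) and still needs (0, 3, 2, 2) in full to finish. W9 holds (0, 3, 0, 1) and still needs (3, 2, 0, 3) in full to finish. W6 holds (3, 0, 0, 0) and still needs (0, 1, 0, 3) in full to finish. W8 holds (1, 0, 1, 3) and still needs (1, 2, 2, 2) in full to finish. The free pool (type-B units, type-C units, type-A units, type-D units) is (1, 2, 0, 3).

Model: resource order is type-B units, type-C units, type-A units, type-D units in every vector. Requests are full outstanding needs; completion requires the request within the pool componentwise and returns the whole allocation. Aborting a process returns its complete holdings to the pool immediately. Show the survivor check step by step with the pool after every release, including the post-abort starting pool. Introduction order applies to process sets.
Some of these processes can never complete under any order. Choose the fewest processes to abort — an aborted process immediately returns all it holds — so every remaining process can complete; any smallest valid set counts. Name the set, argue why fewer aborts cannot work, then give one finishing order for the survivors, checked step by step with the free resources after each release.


Minimum abort set: W7 and W4.
Key observation: W8 was stuck for good until W7 and W4 gave back (2, 3, 2, 5); in the order shown it finishes at step 2.
No one abort is enough; case by case: W7 alone leaves W4 blocked (short on type-A units); W4 alone leaves W7 blocked (short on type-A units); W9 alone leaves W7 blocked (short on type-A units); W6 alone leaves W7 blocked (short on type-A units); W8 alone leaves W7 blocked (short on type-A units).
One survivor order: W9, W8, W6. Check, step by step (post-abort pool first):
  pool = (3, 5, 2, 8)
  W9 needs (3, 2, 0, 3) <= (3, 5, 2, 8) -> finishes; pool += (0, 3, 0, 1) = (3, 8, 2, 9)
  W8 needs (1, 2, 2, 2) <= (3, 8, 2, 9) -> finishes; pool += (1, 0, 1, 3) = (4, 8, 3, 12)
  W6 needs (0, 1, 0, 3) <= (4, 8, 3, 12) -> finishes; pool += (3, 0, 0, 0) = (7, 8, 3, 12)


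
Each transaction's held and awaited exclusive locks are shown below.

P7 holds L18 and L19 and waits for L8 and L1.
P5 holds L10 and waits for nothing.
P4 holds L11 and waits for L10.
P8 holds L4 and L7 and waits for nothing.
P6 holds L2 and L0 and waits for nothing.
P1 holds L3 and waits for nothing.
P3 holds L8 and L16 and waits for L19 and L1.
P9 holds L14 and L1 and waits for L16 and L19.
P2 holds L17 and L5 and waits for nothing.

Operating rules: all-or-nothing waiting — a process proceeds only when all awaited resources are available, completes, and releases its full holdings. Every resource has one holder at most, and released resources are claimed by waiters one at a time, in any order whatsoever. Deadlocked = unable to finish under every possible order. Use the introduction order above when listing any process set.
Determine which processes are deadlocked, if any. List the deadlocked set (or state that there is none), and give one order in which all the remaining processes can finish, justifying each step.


Deadlocked: P7, P3 and P9.
Key observation: the waits loop around P7 -> P3 -> P7 with no way out; P9 is caught in further circular waits.
A valid finishing order for the others: P5, P2, P6, P1, P8, P4.
Check, step by step:
  run P5 (it waits on nothing); releases L10
  run P2 (it waits on nothing); releases L17 and L5
  run P6 (it waits on nothing); releases L2 and L0
  run P1 (it waits on nothing); releases L3
  run P8 (it waits on nothing); releases L4 and L7
  P4: everything it awaited (L10) is free; runs, freeing L11


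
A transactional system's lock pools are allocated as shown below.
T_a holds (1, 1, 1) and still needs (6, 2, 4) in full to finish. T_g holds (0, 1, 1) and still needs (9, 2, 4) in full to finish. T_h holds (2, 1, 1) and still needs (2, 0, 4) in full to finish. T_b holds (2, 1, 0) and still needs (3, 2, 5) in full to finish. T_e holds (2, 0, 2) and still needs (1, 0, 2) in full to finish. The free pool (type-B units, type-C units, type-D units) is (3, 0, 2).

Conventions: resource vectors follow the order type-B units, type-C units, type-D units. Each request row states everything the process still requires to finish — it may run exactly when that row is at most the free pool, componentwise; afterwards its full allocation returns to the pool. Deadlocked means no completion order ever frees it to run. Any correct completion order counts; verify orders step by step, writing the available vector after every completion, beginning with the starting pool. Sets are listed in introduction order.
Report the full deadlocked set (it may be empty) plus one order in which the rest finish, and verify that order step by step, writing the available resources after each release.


Deadlocked set: T_a, T_g and T_b.
Key observation: even finishing T_e, T_h leaves just (7, 1, 5) free — too little type-C units for any of the remaining processes.
One completion order for the rest: T_e, T_h. Verifying each step:
  pool = (3, 0, 2)
  run T_e (needs (1, 0, 2), free (3, 0, 2)); after release of (2, 0, 2) the pool is (5, 0, 4)
  run T_h (needs (2, 0, 4), free (5, 0, 4)); after release of (2, 1, 1) the pool is (7, 1, 5)
The stuck group stays short no matter what:
  blocked: T_a wants (6, 2, 4), pool (7, 1, 5) — not enough type-C units
  blocked: T_g wants (9, 2, 4), pool (7, 1, 5) — not enough type-B units and type-C units
  blocked: T_b wants (3, 2, 5), pool (7, 1, 5) — not enough type-C units


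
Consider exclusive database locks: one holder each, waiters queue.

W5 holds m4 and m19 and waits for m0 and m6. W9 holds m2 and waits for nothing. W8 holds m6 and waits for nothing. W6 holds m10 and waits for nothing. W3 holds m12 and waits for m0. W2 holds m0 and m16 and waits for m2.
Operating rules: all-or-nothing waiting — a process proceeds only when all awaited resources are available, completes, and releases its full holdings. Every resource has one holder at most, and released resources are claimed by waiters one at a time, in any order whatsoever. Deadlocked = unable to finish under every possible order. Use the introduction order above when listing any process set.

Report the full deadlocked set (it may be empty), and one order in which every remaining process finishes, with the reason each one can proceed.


Nothing here is deadlocked.
Key observation: every chain of waits terminates; starting from the processes that wait on nothing, all the rest unlock in turn.
One completion order for the rest: W6, W9, W8, W2, W3, W5.
Verifying each step:
  run W6 (it waits on nothing); releases m10
  run W9 (it waits on nothing); releases m2
  run W8 (it waits on nothing); releases m6
  W2 waits on m2 — all released -> runs and releases m0 and m16
  W3 waits on m0 — all released -> runs and releases m12
  W5 waits on m0 and m6 — all released -> runs and releases m4 and m19


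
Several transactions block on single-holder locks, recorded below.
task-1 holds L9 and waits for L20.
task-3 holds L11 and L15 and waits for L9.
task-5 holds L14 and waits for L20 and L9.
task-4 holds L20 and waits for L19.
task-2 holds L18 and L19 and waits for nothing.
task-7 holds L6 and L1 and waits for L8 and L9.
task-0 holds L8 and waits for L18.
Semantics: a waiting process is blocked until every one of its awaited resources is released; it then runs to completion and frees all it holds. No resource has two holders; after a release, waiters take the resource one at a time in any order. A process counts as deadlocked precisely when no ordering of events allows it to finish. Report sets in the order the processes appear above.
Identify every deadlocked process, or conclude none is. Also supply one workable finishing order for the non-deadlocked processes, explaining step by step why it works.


No process is deadlocked.
Key observation: all waits point, directly or indirectly, at processes that can finish, so nothing is permanently blocked.
The rest can finish in the order task-2, task-4, task-0, task-1, task-3, task-5, task-7.
Check, step by step:
  task-2: no waits; runs immediately, freeing L18 and L19
  task-4: everything it awaited (L19) is free; runs, freeing L20
  task-0: everything it awaited (L18) is free; runs, freeing L8
  task-1: everything it awaited (L20) is free; runs, freeing L9
  task-3: everything it awaited (L9) is free; runs, freeing L11 and L15
  task-5: everything it awaited (L20 and L9) is free; runs, freeing L14
  task-7: everything it awaited (L8 and L9) is free; runs, freeing L6 and L1


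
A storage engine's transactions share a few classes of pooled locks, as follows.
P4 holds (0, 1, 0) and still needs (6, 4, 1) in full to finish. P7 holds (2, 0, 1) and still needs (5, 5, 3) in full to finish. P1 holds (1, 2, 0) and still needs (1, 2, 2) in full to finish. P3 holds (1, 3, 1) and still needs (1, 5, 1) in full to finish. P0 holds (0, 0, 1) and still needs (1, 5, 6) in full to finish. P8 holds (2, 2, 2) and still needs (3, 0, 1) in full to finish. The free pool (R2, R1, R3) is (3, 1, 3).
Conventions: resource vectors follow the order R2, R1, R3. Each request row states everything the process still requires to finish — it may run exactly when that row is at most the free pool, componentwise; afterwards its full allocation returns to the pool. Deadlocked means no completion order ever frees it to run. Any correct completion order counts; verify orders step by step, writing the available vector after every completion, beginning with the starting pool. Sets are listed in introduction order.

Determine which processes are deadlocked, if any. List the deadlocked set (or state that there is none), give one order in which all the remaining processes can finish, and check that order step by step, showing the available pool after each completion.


No process is deadlocked.
Key observation: P8 can run right away; the returned allocation unlocks the remaining processes in turn.
One completion order for the rest: P8, P1, P3, P4, P7, P0. Walking it through:
  pool = (3, 1, 3)
  P8: need (3, 0, 1) fits (3, 1, 3); releases (2, 2, 2), pool now (5, 3, 5)
  P1: need (1, 2, 2) fits (5, 3, 5); releases (1, 2, 0), pool now (6, 5, 5)
  P3: need (1, 5, 1) fits (6, 5, 5); releases (1, 3, 1), pool now (7, 8, 6)
  P4: need (6, 4, 1) fits (7, 8, 6); releases (0, 1, 0), pool now (7, 9, 6)
  P7: need (5, 5, 3) fits (7, 9, 6); releases (2, 0, 1), pool now (9, 9, 7)
  P0: need (1, 5, 6) fits (9, 9, 7); releases (0, 0, 1), pool now (9, 9, 8)


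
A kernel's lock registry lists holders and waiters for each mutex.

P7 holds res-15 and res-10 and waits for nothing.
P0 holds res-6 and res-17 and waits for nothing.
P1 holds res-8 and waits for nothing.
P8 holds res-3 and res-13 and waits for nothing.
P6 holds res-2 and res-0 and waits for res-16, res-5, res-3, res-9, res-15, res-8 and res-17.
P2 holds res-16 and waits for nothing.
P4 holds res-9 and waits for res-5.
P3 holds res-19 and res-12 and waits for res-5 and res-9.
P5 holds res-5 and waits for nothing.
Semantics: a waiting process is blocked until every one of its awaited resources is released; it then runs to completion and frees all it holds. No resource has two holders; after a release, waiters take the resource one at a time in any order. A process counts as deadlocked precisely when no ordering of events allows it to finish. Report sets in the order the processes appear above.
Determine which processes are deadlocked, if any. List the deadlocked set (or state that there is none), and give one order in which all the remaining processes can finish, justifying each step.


No process is deadlocked.
Key observation: every chain of waits terminates; starting from the processes that wait on nothing, all the rest unlock in turn.
One completion order for the rest: P7, P0, P1, P8, P5, P2, P4, P3, P6.
Check, step by step:
  P7 waits on nothing -> runs at once and releases res-15 and res-10
  P0 waits on nothing -> runs at once and releases res-6 and res-17
  P1 waits on nothing -> runs at once and releases res-8
  P8 waits on nothing -> runs at once and releases res-3 and res-13
  P5 waits on nothing -> runs at once and releases res-5
  P2 waits on nothing -> runs at once and releases res-16
  P4: everything it awaited (res-5) is free; runs, freeing res-9
  P3: everything it awaited (res-5 and res-9) is free; runs, freeing res-19 and res-12
  P6: everything it awaited (res-16, res-5, res-3, res-9, res-15, res-8 and res-17) is free; runs, freeing res-2 and res-0


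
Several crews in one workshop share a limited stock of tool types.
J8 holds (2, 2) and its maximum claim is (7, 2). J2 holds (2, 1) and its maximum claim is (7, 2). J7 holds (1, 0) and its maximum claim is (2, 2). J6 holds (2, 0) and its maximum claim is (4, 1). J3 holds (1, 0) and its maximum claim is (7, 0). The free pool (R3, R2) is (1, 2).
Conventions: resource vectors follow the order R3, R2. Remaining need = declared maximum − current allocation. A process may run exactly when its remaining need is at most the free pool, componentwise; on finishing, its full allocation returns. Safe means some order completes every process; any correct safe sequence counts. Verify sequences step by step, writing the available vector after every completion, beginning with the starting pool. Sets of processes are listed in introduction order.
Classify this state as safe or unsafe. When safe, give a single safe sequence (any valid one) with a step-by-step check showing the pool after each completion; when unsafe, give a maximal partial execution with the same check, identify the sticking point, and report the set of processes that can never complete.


The state is UNSAFE.
Key observation: the pool after J7, J6 is (4, 2); every surviving request exceeds it in R3, so progress ends there.
A maximal execution: J7, J6 — then nothing else fits. Check, step by step:
  pool = (1, 2)
  run J7 (needs (1, 2), free (1, 2)); after release of (1, 0) the pool is (2, 2)
  run J6 (needs (2, 1), free (2, 2)); after release of (2, 0) the pool is (4, 2)
  blocked: J8 wants (5, 0), pool (4, 2) — not enough R3
  blocked: J2 wants (5, 1), pool (4, 2) — not enough R3
  blocked: J3 wants (6, 0), pool (4, 2) — not enough R3
Permanently blocked: J8, J2 and J3.


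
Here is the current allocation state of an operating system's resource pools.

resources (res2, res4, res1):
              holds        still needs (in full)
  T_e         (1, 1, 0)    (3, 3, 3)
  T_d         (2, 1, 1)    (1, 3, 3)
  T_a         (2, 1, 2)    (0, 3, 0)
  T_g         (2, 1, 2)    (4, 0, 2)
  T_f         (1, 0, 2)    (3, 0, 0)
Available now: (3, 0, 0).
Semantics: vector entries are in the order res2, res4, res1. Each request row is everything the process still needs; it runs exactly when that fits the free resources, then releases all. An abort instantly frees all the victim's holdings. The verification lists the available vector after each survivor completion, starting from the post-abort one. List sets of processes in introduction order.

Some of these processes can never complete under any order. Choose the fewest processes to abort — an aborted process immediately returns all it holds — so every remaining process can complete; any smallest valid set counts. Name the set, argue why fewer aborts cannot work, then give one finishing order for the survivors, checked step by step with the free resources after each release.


Abort T_e and T_a.
Key observation: no ordering could ever have run T_d before the abort of T_e and T_a; with (3, 2, 2) back in the pool it fits at step 3.
Why nothing smaller works — every single abort fails: T_e alone leaves T_d blocked (short on res4); T_d alone leaves T_e blocked (short on res4); T_a alone leaves T_e blocked (short on res4); T_g alone leaves T_e blocked (short on res4); T_f alone leaves T_e blocked (short on res4).
One survivor order: T_f, T_g, T_d. Verifying each step (post-abort pool first):
  pool = (6, 2, 2)
  T_f needs (3, 0, 0) <= (6, 2, 2) -> finishes; pool += (1, 0, 2) = (7, 2, 4)
  T_g needs (4, 0, 2) <= (7, 2, 4) -> finishes; pool += (2, 1, 2) = (9, 3, 6)
  T_d needs (1, 3, 3) <= (9, 3, 6) -> finishes; pool += (2, 1, 1) = (11, 4, 7)


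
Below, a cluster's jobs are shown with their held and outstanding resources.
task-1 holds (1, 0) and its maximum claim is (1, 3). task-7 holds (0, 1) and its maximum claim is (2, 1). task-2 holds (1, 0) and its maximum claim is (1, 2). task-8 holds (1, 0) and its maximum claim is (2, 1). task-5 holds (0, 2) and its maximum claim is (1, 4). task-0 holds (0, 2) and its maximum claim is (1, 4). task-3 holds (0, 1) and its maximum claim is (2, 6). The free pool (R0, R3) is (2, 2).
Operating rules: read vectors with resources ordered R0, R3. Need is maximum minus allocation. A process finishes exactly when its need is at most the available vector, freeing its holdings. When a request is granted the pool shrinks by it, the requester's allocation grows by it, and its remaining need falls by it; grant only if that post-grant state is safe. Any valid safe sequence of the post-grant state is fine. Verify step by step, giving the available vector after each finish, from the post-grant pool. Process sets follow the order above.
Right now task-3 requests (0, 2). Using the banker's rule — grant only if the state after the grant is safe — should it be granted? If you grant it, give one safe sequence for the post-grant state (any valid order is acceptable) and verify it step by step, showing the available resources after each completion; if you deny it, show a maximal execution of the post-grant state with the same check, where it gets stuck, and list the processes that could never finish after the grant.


DENY — the pretend-granted state is unsafe.
Key observation: the pool after task-7, task-8 is (3, 1); every surviving request exceeds it in R3, so progress ends there.
On the post-grant state, task-7, task-8 is a maximal run — nothing extends it. Walking it through:
  pool = (2, 0)
  task-7 needs (2, 0) <= (2, 0) -> finishes; pool += (0, 1) = (2, 1)
  task-8 needs (1, 1) <= (2, 1) -> finishes; pool += (1, 0) = (3, 1)
  task-1 still needs (0, 3) but only (3, 1) is free — short on R3
  task-2 still needs (0, 2) but only (3, 1) is free — short on R3
  task-5 still needs (1, 2) but only (3, 1) is free — short on R3
  task-0 still needs (1, 2) but only (3, 1) is free — short on R3
  task-3 still needs (2, 3) but only (3, 1) is free — short on R3
Processes that could never finish after the grant: task-1, task-2, task-5, task-0 and task-3.


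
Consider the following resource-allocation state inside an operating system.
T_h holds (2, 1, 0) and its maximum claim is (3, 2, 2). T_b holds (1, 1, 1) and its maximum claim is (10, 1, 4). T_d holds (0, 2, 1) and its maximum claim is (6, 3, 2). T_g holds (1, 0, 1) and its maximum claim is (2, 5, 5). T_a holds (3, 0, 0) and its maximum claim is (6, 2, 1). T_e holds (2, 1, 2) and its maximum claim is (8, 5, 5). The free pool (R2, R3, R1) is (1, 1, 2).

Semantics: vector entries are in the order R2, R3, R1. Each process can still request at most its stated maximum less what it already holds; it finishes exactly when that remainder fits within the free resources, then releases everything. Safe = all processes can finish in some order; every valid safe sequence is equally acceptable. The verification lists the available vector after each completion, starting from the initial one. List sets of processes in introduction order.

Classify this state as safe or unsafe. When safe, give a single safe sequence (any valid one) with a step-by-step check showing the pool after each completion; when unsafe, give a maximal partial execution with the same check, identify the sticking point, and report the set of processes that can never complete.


SAFE. One safe sequence: T_h, T_a, T_d, T_e, T_g, T_b.
Key observation: T_h marks the first exact bind of the order: its need (1, 1, 2) fits the free (1, 1, 2) with zero slack on a requested resource.
Walking it through:
  pool = (1, 1, 2)
  run T_h (needs (1, 1, 2), free (1, 1, 2)); after release of (2, 1, 0) the pool is (3, 2, 2)
  run T_a (needs (3, 2, 1), free (3, 2, 2)); after release of (3, 0, 0) the pool is (6, 2, 2)
  run T_d (needs (6, 1, 1), free (6, 2, 2)); after release of (0, 2, 1) the pool is (6, 4, 3)
  run T_e (needs (6, 4, 3), free (6, 4, 3)); after release of (2, 1, 2) the pool is (8, 5, 5)
  run T_g (needs (1, 5, 4), free (8, 5, 5)); after release of (1, 0, 1) the pool is (9, 5, 6)
  run T_b (needs (9, 0, 3), free (9, 5, 6)); after release of (1, 1, 1) the pool is (10, 6, 7)


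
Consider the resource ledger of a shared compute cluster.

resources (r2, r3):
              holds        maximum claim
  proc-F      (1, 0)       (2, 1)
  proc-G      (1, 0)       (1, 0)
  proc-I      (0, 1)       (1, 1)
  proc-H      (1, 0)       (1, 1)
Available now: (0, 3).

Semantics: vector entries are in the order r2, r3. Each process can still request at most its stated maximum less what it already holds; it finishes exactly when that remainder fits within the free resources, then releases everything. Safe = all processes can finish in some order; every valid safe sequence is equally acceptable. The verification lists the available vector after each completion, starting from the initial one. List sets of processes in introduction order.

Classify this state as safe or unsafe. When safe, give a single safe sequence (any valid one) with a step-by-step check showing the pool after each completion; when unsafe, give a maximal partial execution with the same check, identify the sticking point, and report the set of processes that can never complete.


SAFE, for example via the order proc-H, proc-G, proc-I, proc-F.
Key observation: nothing binds to the last unit here — the tightest requested-resource margin is 1, first seen at proc-I ((1, 0) against (2, 3)).
Walking it through:
  pool = (0, 3)
  proc-H: need (0, 1) fits (0, 3); releases (1, 0), pool now (1, 3)
  proc-G: need (0, 0) fits (1, 3); releases (1, 0), pool now (2, 3)
  proc-I: need (1, 0) fits (2, 3); releases (0, 1), pool now (2, 4)
  proc-F: need (1, 1) fits (2, 4); releases (1, 0), pool now (3, 4)


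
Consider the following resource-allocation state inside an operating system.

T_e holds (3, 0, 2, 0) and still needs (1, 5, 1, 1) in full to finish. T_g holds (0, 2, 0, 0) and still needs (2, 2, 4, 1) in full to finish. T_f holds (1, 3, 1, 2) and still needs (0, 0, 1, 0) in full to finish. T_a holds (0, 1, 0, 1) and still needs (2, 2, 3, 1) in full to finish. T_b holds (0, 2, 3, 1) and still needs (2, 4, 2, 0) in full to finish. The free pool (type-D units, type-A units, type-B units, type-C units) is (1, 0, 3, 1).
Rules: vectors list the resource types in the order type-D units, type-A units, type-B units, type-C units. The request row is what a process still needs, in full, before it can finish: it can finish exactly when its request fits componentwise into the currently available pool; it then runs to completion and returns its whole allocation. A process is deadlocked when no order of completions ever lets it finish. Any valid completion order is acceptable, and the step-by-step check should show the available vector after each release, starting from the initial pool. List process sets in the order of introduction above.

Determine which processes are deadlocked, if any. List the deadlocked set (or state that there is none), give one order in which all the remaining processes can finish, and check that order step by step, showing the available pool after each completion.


The deadlocked set is empty.
Key observation: T_f can run right away; the returned allocation unlocks the remaining processes in turn.
The rest can finish in the order T_f, T_g, T_b, T_a, T_e. Check, step by step:
  pool = (1, 0, 3, 1)
  T_f: need (0, 0, 1, 0) fits (1, 0, 3, 1); releases (1, 3, 1, 2), pool now (2, 3, 4, 3)
  T_g: need (2, 2, 4, 1) fits (2, 3, 4, 3); releases (0, 2, 0, 0), pool now (2, 5, 4, 3)
  T_b: need (2, 4, 2, 0) fits (2, 5, 4, 3); releases (0, 2, 3, 1), pool now (2, 7, 7, 4)
  T_a: need (2, 2, 3, 1) fits (2, 7, 7, 4); releases (0, 1, 0, 1), pool now (2, 8, 7, 5)
  T_e: need (1, 5, 1, 1) fits (2, 8, 7, 5); releases (3, 0, 2, 0), pool now (5, 8, 9, 5)


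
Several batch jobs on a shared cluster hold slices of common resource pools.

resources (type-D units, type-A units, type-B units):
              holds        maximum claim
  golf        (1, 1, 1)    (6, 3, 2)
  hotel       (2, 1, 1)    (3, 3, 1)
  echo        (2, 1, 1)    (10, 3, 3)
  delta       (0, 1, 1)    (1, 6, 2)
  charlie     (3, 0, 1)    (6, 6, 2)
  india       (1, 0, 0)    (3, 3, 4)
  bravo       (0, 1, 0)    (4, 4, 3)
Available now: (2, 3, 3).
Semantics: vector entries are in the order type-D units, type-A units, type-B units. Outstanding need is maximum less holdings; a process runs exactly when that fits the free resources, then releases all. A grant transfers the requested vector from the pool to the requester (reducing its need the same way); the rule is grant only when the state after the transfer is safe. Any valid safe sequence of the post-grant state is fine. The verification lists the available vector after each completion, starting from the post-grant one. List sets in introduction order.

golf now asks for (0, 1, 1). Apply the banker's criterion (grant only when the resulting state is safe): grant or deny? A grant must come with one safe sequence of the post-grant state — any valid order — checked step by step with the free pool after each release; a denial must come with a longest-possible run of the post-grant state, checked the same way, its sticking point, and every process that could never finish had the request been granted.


DENY: after the grant no complete ordering would exist.
Key observation: after hotel, bravo the pool peaks at (4, 4, 3), and each blocked process is short somewhere: golf on type-D units; echo on type-D units; delta on type-A units; charlie on type-A units; india on type-B units.
Pretend the grant happened; the run hotel, bravo goes as far as possible. Verifying each step:
  pool = (2, 2, 2)
  run hotel (needs (1, 2, 0), free (2, 2, 2)); after release of (2, 1, 1) the pool is (4, 3, 3)
  run bravo (needs (4, 3, 3), free (4, 3, 3)); after release of (0, 1, 0) the pool is (4, 4, 3)
  blocked: golf wants (5, 1, 0), pool (4, 4, 3) — not enough type-D units
  blocked: echo wants (8, 2, 2), pool (4, 4, 3) — not enough type-D units
  blocked: delta wants (1, 5, 1), pool (4, 4, 3) — not enough type-A units
  blocked: charlie wants (3, 6, 1), pool (4, 4, 3) — not enough type-A units
  blocked: india wants (2, 3, 4), pool (4, 4, 3) — not enough type-B units
Had the request been granted, golf, echo, delta, charlie and india could never finish.


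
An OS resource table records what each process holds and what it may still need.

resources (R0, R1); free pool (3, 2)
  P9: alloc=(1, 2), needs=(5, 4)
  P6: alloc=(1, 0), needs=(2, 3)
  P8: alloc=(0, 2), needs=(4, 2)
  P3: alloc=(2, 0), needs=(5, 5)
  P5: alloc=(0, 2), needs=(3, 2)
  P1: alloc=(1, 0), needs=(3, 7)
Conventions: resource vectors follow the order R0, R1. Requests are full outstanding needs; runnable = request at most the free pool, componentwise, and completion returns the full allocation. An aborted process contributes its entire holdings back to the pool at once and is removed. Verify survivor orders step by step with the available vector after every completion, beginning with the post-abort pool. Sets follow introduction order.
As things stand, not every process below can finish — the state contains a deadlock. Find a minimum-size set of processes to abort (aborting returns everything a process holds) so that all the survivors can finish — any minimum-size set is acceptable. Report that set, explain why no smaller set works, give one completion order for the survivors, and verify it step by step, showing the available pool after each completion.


Minimum abort set: P3.
Key observation: P9 could never have finished before the abort; with (2, 0) returned by P3, it fits at step 3.
Minimality: the empty abort set fails — the state is deadlocked as it stands.
Survivors finish in the order: P5, P8, P9, P1, P6. Verifying each step (pool after the aborts first):
  pool = (5, 2)
  P5: need (3, 2) fits (5, 2); releases (0, 2), pool now (5, 4)
  P8: need (4, 2) fits (5, 4); releases (0, 2), pool now (5, 6)
  P9: need (5, 4) fits (5, 6); releases (1, 2), pool now (6, 8)
  P1: need (3, 7) fits (6, 8); releases (1, 0), pool now (7, 8)
  P6: need (2, 3) fits (7, 8); releases (1, 0), pool now (8, 8)


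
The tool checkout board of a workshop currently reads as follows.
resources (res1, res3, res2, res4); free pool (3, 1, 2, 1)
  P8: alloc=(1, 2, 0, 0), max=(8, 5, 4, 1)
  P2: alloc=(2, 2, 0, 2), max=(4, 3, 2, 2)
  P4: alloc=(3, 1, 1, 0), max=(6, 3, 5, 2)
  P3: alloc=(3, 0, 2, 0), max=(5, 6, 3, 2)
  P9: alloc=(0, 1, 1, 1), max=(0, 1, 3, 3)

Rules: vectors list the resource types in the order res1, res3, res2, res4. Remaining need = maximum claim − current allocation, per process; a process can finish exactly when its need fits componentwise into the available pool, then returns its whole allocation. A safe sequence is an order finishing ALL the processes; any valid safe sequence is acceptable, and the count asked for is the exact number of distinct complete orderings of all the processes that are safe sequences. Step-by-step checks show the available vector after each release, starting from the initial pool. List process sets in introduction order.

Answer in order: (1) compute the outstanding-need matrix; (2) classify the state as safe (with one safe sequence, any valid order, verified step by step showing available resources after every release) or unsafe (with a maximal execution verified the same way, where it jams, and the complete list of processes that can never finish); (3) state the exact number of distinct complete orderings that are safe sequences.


(1) Outstanding need per process (order res1, res3, res2, res4):
  P8: (7, 3, 4, 1)
  P2: (2, 1, 2, 0)
  P4: (3, 2, 4, 2)
  P3: (2, 6, 1, 2)
  P9: (0, 0, 2, 2)
(2) UNSAFE.
Key observation: after P2, P9 the pool peaks at (5, 4, 3, 4), and each blocked process is short somewhere: P8 on res1, res2; P4 on res2; P3 on res3.
Going as far as possible: P2, P9; after that, nothing fits. Walking it through:
  pool = (3, 1, 2, 1)
  P2: need (2, 1, 2, 0) fits (3, 1, 2, 1); releases (2, 2, 0, 2), pool now (5, 3, 2, 3)
  P9: need (0, 0, 2, 2) fits (5, 3, 2, 3); releases (0, 1, 1, 1), pool now (5, 4, 3, 4)
  blocked: P8 wants (7, 3, 4, 1), pool (5, 4, 3, 4) — not enough res1 and res2
  blocked: P4 wants (3, 2, 4, 2), pool (5, 4, 3, 4) — not enough res2
  blocked: P3 wants (2, 6, 1, 2), pool (5, 4, 3, 4) — not enough res3
Permanently blocked: P8, P4 and P3.
(3) The exact count: 0 of the possible complete orderings are safe sequences.


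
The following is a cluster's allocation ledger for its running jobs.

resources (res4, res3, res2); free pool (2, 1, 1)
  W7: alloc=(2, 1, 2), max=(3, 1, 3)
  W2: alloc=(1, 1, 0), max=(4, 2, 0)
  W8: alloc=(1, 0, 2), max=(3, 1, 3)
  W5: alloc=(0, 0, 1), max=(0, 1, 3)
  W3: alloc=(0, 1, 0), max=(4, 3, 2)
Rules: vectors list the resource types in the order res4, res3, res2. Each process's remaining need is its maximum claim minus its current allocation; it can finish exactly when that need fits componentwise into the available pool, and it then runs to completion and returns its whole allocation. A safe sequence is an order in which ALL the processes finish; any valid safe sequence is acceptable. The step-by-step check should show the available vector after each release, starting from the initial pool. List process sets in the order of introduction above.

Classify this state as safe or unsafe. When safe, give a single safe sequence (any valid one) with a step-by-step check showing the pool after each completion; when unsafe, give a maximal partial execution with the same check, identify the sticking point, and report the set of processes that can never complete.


The state is SAFE; one workable sequence: W7, W8, W5, W3, W2.
Key observation: W7 is the earliest step where a requested resource binds exactly: need (1, 0, 1), pool (2, 1, 1) at its turn.
Check, step by step:
  pool = (2, 1, 1)
  W7: need (1, 0, 1) fits (2, 1, 1); releases (2, 1, 2), pool now (4, 2, 3)
  W8: need (2, 1, 1) fits (4, 2, 3); releases (1, 0, 2), pool now (5, 2, 5)
  W5: need (0, 1, 2) fits (5, 2, 5); releases (0, 0, 1), pool now (5, 2, 6)
  W3: need (4, 2, 2) fits (5, 2, 6); releases (0, 1, 0), pool now (5, 3, 6)
  W2: need (3, 1, 0) fits (5, 3, 6); releases (1, 1, 0), pool now (6, 4, 6)


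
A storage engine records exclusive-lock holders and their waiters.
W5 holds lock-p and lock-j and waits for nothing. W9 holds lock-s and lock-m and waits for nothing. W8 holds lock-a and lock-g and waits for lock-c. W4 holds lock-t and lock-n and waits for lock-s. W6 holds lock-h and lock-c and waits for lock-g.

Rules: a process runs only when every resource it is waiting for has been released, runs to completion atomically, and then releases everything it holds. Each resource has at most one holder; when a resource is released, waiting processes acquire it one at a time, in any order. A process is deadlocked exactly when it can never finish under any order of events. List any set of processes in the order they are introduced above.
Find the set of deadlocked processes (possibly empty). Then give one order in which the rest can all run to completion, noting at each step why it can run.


Deadlocked set: W8 and W6.
Key observation: the waits loop around W8 -> W6 -> W8 with no way out; no other process is dragged down with it.
The rest can finish in the order W9, W5, W4.
Check, step by step:
  run W9 (it waits on nothing); releases lock-s and lock-m
  run W5 (it waits on nothing); releases lock-p and lock-j
  W4: everything it awaited (lock-s) is free; runs, freeing lock-t and lock-n


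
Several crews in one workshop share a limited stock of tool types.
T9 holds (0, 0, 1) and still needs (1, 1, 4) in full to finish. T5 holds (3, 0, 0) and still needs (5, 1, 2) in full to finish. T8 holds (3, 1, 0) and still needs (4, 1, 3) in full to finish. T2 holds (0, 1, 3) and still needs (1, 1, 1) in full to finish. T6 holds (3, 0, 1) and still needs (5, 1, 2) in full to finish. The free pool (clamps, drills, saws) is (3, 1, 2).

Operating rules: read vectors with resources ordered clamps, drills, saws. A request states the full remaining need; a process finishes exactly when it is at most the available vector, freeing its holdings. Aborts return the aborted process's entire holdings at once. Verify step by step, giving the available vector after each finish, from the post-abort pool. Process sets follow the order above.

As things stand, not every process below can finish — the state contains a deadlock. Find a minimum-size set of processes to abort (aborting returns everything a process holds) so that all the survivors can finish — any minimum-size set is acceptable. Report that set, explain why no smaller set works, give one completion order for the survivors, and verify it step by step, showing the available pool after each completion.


Minimum abort set: T6.
Key observation: before aborting T6, T5 was permanently blocked — no order could ever run it; afterwards it completes at step 1.
Why nothing smaller works: aborting no one leaves the state deadlocked as given.
Survivors finish in the order: T5, T2, T9, T8. Walking it through (pool after the aborts first):
  pool = (6, 1, 3)
  run T5 (needs (5, 1, 2), free (6, 1, 3)); after release of (3, 0, 0) the pool is (9, 1, 3)
  run T2 (needs (1, 1, 1), free (9, 1, 3)); after release of (0, 1, 3) the pool is (9, 2, 6)
  run T9 (needs (1, 1, 4), free (9, 2, 6)); after release of (0, 0, 1) the pool is (9, 2, 7)
  run T8 (needs (4, 1, 3), free (9, 2, 7)); after release of (3, 1, 0) the pool is (12, 3, 7)


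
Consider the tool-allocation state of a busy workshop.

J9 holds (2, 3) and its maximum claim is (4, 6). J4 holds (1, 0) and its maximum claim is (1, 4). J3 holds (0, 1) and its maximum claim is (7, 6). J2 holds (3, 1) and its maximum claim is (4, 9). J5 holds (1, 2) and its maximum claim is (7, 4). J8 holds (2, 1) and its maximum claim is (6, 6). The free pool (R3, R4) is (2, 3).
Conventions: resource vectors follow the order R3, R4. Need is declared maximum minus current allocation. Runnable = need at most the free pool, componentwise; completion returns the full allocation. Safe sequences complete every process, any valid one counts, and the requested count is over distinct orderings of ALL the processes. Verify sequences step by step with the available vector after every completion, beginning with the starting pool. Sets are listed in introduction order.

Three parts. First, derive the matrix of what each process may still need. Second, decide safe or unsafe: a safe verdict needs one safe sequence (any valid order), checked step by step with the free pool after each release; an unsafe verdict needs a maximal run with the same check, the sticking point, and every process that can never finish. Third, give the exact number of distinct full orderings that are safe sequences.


(1) Outstanding need per process (order R3, R4):
  J9: (2, 3)
  J4: (0, 4)
  J3: (7, 5)
  J2: (1, 8)
  J5: (6, 2)
  J8: (4, 5)
(2) SAFE, for example via the order J9, J4, J8, J5, J2, J3.
Key observation: J9 marks the first exact bind of the order: its need (2, 3) fits the free (2, 3) with zero slack on a requested resource.
Step-by-step check:
  pool = (2, 3)
  J9 needs (2, 3) <= (2, 3) -> finishes; pool += (2, 3) = (4, 6)
  J4 needs (0, 4) <= (4, 6) -> finishes; pool += (1, 0) = (5, 6)
  J8 needs (4, 5) <= (5, 6) -> finishes; pool += (2, 1) = (7, 7)
  J5 needs (6, 2) <= (7, 7) -> finishes; pool += (1, 2) = (8, 9)
  J2 needs (1, 8) <= (8, 9) -> finishes; pool += (3, 1) = (11, 10)
  J3 needs (7, 5) <= (11, 10) -> finishes; pool += (0, 1) = (11, 11)
(3) Exactly 14 of the possible complete orderings are safe sequences.
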